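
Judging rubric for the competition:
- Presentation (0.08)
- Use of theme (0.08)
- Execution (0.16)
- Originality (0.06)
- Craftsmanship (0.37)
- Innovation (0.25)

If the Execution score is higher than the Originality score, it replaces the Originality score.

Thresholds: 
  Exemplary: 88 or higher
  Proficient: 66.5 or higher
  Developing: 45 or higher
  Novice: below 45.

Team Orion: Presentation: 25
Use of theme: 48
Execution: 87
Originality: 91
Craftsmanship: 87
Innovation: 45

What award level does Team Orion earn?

Execution (87) ≤ Originality (91), so Originality stays at 91.
Weighted total:
  Presentation 25 × 0.08 = 2
  Use of theme 48 × 0.08 = 3.84
  Execution 87 × 0.16 = 13.92
  Originality 91 × 0.06 = 5.46
  Craftsmanship 87 × 0.37 = 32.19
  Innovation 45 × 0.25 = 11.25
Sum = 68.66
68.66 is ≥ 66.5 and < 88 → Proficient

Proficient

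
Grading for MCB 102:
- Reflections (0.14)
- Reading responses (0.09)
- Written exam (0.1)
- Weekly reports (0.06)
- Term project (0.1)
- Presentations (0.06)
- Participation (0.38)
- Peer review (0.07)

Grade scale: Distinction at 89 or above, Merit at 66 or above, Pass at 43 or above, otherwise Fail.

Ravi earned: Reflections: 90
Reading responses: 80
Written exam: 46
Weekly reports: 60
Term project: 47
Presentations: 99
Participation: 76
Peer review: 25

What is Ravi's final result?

Merit

Weighted total:
  Reflections 90 × 0.14 = 12.6
  Reading responses 80 × 0.09 = 7.2
  Written exam 46 × 0.1 = 4.6
  Weekly reports 60 × 0.06 = 3.6
  Term project 47 × 0.1 = 4.7
  Presentations 99 × 0.06 = 5.94
  Participation 76 × 0.38 = 28.88
  Peer review 25 × 0.07 = 1.75
Sum = 69.27
69.27 is ≥ 66 and < 89 → Merit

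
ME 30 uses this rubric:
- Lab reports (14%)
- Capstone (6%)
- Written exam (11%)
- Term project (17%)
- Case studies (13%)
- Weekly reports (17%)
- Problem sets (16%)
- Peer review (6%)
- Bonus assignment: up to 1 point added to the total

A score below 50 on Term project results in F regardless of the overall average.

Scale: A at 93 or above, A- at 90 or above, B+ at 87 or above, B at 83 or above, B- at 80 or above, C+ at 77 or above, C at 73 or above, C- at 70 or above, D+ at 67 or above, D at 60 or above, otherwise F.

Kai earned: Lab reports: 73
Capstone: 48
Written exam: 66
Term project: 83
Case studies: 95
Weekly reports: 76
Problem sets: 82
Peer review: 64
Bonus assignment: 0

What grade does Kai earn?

C

Term project score 83 ≥ 50: minimum met.
Weighted total:
  Lab reports 73 × 0.14 = 10.22
  Capstone 48 × 0.06 = 2.88
  Written exam 66 × 0.11 = 7.26
  Term project 83 × 0.17 = 14.11
  Case studies 95 × 0.13 = 12.35
  Weekly reports 76 × 0.17 = 12.92
  Problem sets 82 × 0.16 = 13.12
  Peer review 64 × 0.06 = 3.84
Sum = 76.7
Bonus assignment: 76.7 + 0 = 76.7
76.7 is ≥ 73 and < 77 → C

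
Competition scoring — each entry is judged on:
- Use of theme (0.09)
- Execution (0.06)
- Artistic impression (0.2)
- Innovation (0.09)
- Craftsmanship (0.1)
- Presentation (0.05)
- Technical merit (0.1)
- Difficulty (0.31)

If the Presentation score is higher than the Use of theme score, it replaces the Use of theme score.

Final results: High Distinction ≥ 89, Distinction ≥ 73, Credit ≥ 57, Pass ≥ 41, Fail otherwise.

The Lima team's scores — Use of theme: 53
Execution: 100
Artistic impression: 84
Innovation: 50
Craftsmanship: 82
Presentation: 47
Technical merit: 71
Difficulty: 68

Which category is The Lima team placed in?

Presentation (47) ≤ Use of theme (53), so Use of theme stays at 53.
Weighted total:
  Use of theme 53 × 0.09 = 4.77
  Execution 100 × 0.06 = 6
  Artistic impression 84 × 0.2 = 16.8
  Innovation 50 × 0.09 = 4.5
  Craftsmanship 82 × 0.1 = 8.2
  Presentation 47 × 0.05 = 2.35
  Technical merit 71 × 0.1 = 7.1
  Difficulty 68 × 0.31 = 21.08
Sum = 70.8
70.8 is ≥ 57 and < 73 → Credit

Credit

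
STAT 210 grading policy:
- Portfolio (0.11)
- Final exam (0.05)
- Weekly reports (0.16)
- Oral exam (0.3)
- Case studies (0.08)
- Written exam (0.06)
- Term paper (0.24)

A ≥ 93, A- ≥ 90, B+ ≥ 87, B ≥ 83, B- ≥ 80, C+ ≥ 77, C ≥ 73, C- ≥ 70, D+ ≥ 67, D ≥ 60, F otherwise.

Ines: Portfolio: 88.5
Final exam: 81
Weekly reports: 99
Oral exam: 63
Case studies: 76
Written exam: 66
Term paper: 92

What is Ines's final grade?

Weighted total:
  Portfolio 88.5 × 0.11 = 9.735
  Final exam 81 × 0.05 = 4.05
  Weekly reports 99 × 0.16 = 15.84
  Oral exam 63 × 0.3 = 18.9
  Case studies 76 × 0.08 = 6.08
  Written exam 66 × 0.06 = 3.96
  Term paper 92 × 0.24 = 22.08
Sum = 80.645
80.645 is ≥ 80 and < 83 → B-

B-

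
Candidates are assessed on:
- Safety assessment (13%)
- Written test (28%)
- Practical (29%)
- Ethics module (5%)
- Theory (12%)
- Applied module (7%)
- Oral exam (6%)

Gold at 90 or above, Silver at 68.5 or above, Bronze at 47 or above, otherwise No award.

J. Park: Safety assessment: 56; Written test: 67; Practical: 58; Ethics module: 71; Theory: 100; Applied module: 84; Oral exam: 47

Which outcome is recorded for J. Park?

Bronze

Weighted total:
  Safety assessment 56 × 0.13 = 7.28
  Written test 67 × 0.28 = 18.76
  Practical 58 × 0.29 = 16.82
  Ethics module 71 × 0.05 = 3.55
  Theory 100 × 0.12 = 12
  Applied module 84 × 0.07 = 5.88
  Oral exam 47 × 0.06 = 2.82
Sum = 67.11
67.11 is ≥ 47 and < 68.5 → Bronze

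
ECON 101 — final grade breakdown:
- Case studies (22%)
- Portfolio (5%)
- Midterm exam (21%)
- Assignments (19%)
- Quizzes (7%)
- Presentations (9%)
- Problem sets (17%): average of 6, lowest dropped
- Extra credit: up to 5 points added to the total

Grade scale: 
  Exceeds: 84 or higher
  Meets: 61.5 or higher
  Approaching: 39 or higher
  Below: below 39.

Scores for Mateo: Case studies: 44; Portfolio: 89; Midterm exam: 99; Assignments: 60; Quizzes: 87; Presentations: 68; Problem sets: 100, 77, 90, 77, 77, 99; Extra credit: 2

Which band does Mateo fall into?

Meets

Problem sets: drop 77 → average of remaining 5 = 443/5 = 88.6
Weighted total:
  Case studies 44 × 0.22 = 9.68
  Portfolio 89 × 0.05 = 4.45
  Midterm exam 99 × 0.21 = 20.79
  Assignments 60 × 0.19 = 11.4
  Quizzes 87 × 0.07 = 6.09
  Presentations 68 × 0.09 = 6.12
  Problem sets 88.6 × 0.17 = 15.062
Sum = 73.592
Extra credit: 73.592 + 2 = 75.592
75.592 is ≥ 61.5 and < 84 → Meets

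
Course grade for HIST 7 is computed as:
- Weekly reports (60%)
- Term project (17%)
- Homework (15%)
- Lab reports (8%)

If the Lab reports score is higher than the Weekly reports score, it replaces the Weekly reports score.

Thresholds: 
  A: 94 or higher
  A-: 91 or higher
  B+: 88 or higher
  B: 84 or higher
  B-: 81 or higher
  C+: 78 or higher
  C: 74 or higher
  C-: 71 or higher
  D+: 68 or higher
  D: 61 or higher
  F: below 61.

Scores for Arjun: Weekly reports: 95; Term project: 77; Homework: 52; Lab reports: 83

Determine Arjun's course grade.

B

Lab reports (83) ≤ Weekly reports (95), so Weekly reports stays at 95.
Weighted total:
  Weekly reports 95 × 0.6 = 57
  Term project 77 × 0.17 = 13.09
  Homework 52 × 0.15 = 7.8
  Lab reports 83 × 0.08 = 6.64
Sum = 84.53
84.53 is ≥ 84 and < 88 → B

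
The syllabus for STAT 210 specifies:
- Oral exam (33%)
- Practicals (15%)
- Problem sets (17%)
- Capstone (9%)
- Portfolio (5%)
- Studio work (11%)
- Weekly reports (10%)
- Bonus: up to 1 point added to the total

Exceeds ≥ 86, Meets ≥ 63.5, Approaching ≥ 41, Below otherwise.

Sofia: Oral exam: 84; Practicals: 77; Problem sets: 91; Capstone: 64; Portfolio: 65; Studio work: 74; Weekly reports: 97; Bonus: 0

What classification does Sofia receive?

Meets

Weighted total:
  Oral exam 84 × 0.33 = 27.72
  Practicals 77 × 0.15 = 11.55
  Problem sets 91 × 0.17 = 15.47
  Capstone 64 × 0.09 = 5.76
  Portfolio 65 × 0.05 = 3.25
  Studio work 74 × 0.11 = 8.14
  Weekly reports 97 × 0.1 = 9.7
Sum = 81.59
Bonus: 81.59 + 0 = 81.59
81.59 is ≥ 63.5 and < 86 → Meets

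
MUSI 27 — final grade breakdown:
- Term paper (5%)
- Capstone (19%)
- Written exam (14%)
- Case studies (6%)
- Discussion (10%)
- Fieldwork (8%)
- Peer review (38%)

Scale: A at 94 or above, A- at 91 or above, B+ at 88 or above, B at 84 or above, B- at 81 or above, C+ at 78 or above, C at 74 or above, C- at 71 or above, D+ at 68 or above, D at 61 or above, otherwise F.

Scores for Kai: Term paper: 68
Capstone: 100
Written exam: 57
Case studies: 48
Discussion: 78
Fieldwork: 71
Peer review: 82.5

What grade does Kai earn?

Weighted total:
  Term paper 68 × 0.05 = 3.4
  Capstone 100 × 0.19 = 19
  Written exam 57 × 0.14 = 7.98
  Case studies 48 × 0.06 = 2.88
  Discussion 78 × 0.1 = 7.8
  Fieldwork 71 × 0.08 = 5.68
  Peer review 82.5 × 0.38 = 31.35
Sum = 78.09
78.09 is ≥ 78 and < 81 → C+

C+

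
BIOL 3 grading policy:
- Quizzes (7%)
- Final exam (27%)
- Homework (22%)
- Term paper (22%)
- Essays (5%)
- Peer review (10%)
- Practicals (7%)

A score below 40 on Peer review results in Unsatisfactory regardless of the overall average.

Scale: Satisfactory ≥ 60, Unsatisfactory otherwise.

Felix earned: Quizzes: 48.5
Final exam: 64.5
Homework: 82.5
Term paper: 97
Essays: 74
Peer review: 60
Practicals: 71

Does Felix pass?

Satisfactory

Peer review score 60 ≥ 40: minimum met.
Weighted total:
  Quizzes 48.5 × 0.07 = 3.395
  Final exam 64.5 × 0.27 = 17.415
  Homework 82.5 × 0.22 = 18.15
  Term paper 97 × 0.22 = 21.34
  Essays 74 × 0.05 = 3.7
  Peer review 60 × 0.1 = 6
  Practicals 71 × 0.07 = 4.97
Sum = 74.97
74.97 ≥ 60 → Satisfactory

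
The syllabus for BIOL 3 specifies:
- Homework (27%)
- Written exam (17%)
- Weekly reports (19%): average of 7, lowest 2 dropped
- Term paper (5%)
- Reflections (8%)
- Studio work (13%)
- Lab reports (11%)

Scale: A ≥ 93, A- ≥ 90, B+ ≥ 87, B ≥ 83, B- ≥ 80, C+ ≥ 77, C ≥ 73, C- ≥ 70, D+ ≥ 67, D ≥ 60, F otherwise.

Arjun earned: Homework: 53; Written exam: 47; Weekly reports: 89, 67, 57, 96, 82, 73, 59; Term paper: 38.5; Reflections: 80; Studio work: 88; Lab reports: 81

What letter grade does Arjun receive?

Weekly reports: drop 57, 59 → average of remaining 5 = 407/5 = 81.4
Weighted total:
  Homework 53 × 0.27 = 14.31
  Written exam 47 × 0.17 = 7.99
  Weekly reports 81.4 × 0.19 = 15.466
  Term paper 38.5 × 0.05 = 1.925
  Reflections 80 × 0.08 = 6.4
  Studio work 88 × 0.13 = 11.44
  Lab reports 81 × 0.11 = 8.91
Sum = 66.441
66.441 is ≥ 60 and < 67 → D

D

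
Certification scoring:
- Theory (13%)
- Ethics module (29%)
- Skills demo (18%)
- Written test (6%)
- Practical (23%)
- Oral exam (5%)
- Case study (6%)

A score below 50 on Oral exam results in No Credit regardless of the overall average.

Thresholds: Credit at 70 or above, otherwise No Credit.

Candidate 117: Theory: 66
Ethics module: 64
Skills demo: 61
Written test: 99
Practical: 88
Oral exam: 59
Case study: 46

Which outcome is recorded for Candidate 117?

Oral exam score 59 ≥ 50: minimum met.
Weighted total:
  Theory 66 × 0.13 = 8.58
  Ethics module 64 × 0.29 = 18.56
  Skills demo 61 × 0.18 = 10.98
  Written test 99 × 0.06 = 5.94
  Practical 88 × 0.23 = 20.24
  Oral exam 59 × 0.05 = 2.95
  Case study 46 × 0.06 = 2.76
Sum = 70.01
70.01 ≥ 70 → Credit

Credit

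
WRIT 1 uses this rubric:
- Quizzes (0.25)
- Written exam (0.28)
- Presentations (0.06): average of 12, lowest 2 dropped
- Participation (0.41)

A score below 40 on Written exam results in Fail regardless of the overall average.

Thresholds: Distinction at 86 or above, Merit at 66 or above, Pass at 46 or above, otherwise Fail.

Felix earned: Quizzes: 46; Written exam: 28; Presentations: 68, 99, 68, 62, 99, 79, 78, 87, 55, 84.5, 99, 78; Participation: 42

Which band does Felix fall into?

Presentations: drop 55, 62 → average of remaining 10 = 839.5/10 = 83.95
Written exam score 28 < 40: minimum not met.
Weighted total:
  Quizzes 46 × 0.25 = 11.5
  Written exam 28 × 0.28 = 7.84
  Presentations 83.95 × 0.06 = 5.037
  Participation 42 × 0.41 = 17.22
Sum = 41.597
Because the Written exam minimum was not met, the result is Fail.

Fail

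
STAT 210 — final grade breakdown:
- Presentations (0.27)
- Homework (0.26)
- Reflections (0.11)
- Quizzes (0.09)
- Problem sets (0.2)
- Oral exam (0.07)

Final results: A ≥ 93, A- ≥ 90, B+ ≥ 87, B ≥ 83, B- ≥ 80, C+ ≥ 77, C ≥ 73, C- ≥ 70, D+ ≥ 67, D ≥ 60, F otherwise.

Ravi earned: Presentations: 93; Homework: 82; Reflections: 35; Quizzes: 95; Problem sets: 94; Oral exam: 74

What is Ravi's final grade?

B-

Weighted total:
  Presentations 93 × 0.27 = 25.11
  Homework 82 × 0.26 = 21.32
  Reflections 35 × 0.11 = 3.85
  Quizzes 95 × 0.09 = 8.55
  Problem sets 94 × 0.2 = 18.8
  Oral exam 74 × 0.07 = 5.18
Sum = 82.81
82.81 is ≥ 80 and < 83 → B-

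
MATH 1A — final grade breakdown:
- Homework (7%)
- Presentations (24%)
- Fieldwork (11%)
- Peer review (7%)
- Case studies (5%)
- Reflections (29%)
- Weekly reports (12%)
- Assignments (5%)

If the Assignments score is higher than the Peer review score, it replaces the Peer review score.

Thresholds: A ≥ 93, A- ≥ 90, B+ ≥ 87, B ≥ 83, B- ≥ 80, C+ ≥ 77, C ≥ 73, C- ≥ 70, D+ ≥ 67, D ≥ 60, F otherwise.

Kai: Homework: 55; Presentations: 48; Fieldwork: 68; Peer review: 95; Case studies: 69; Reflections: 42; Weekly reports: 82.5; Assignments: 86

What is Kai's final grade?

Assignments (86) ≤ Peer review (95), so Peer review stays at 95.
Weighted total:
  Homework 55 × 0.07 = 3.85
  Presentations 48 × 0.24 = 11.52
  Fieldwork 68 × 0.11 = 7.48
  Peer review 95 × 0.07 = 6.65
  Case studies 69 × 0.05 = 3.45
  Reflections 42 × 0.29 = 12.18
  Weekly reports 82.5 × 0.12 = 9.9
  Assignments 86 × 0.05 = 4.3
Sum = 59.33
59.33 < 60 → F

F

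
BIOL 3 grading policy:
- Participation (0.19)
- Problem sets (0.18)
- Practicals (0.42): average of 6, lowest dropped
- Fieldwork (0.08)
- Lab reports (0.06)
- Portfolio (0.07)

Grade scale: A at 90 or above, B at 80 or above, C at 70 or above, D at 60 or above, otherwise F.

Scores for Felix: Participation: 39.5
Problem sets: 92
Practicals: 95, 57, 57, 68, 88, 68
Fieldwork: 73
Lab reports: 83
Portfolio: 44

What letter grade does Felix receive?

Practicals: drop 57 → average of remaining 5 = 376/5 = 75.2
Weighted total:
  Participation 39.5 × 0.19 = 7.505
  Problem sets 92 × 0.18 = 16.56
  Practicals 75.2 × 0.42 = 31.584
  Fieldwork 73 × 0.08 = 5.84
  Lab reports 83 × 0.06 = 4.98
  Portfolio 44 × 0.07 = 3.08
Sum = 69.549
69.549 is ≥ 60 and < 70 → D

D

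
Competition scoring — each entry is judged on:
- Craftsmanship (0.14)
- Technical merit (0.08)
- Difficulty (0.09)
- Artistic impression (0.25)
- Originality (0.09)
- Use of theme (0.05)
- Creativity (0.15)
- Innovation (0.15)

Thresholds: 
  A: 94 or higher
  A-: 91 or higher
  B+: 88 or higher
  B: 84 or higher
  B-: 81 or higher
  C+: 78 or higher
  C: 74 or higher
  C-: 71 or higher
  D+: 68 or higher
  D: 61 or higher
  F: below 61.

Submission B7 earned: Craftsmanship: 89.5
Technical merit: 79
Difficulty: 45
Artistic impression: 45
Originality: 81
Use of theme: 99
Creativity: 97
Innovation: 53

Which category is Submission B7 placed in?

Weighted total:
  Craftsmanship 89.5 × 0.14 = 12.53
  Technical merit 79 × 0.08 = 6.32
  Difficulty 45 × 0.09 = 4.05
  Artistic impression 45 × 0.25 = 11.25
  Originality 81 × 0.09 = 7.29
  Use of theme 99 × 0.05 = 4.95
  Creativity 97 × 0.15 = 14.55
  Innovation 53 × 0.15 = 7.95
Sum = 68.89
68.89 is ≥ 68 and < 71 → D+

D+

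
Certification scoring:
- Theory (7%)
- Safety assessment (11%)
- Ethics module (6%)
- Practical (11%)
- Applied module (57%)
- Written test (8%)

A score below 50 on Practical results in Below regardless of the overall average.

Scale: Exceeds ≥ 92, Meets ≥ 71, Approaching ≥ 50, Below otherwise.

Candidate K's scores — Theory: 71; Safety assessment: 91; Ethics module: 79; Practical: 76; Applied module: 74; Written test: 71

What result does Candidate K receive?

Practical score 76 ≥ 50: minimum met.
Weighted total:
  Theory 71 × 0.07 = 4.97
  Safety assessment 91 × 0.11 = 10.01
  Ethics module 79 × 0.06 = 4.74
  Practical 76 × 0.11 = 8.36
  Applied module 74 × 0.57 = 42.18
  Written test 71 × 0.08 = 5.68
Sum = 75.94
75.94 is ≥ 71 and < 92 → Meets

Meets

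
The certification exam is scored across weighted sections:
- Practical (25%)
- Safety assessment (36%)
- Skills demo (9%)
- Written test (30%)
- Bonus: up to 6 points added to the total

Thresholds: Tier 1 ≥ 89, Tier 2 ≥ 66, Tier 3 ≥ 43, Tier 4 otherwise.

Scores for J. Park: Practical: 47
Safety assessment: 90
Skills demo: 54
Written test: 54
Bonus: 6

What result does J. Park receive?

Weighted total:
  Practical 47 × 0.25 = 11.75
  Safety assessment 90 × 0.36 = 32.4
  Skills demo 54 × 0.09 = 4.86
  Written test 54 × 0.3 = 16.2
Sum = 65.21
Bonus: 65.21 + 6 = 71.21
71.21 is ≥ 66 and < 89 → Tier 2

Tier 2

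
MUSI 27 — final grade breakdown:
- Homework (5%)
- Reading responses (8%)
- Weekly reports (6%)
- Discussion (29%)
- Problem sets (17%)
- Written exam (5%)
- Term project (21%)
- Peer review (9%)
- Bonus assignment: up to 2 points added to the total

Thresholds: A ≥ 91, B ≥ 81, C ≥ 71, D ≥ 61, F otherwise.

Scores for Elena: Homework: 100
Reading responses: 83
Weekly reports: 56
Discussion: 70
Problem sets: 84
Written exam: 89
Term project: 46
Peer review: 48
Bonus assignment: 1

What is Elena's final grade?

Weighted total:
  Homework 100 × 0.05 = 5
  Reading responses 83 × 0.08 = 6.64
  Weekly reports 56 × 0.06 = 3.36
  Discussion 70 × 0.29 = 20.3
  Problem sets 84 × 0.17 = 14.28
  Written exam 89 × 0.05 = 4.45
  Term project 46 × 0.21 = 9.66
  Peer review 48 × 0.09 = 4.32
Sum = 68.01
Bonus assignment: 68.01 + 1 = 69.01
69.01 is ≥ 61 and < 71 → D

D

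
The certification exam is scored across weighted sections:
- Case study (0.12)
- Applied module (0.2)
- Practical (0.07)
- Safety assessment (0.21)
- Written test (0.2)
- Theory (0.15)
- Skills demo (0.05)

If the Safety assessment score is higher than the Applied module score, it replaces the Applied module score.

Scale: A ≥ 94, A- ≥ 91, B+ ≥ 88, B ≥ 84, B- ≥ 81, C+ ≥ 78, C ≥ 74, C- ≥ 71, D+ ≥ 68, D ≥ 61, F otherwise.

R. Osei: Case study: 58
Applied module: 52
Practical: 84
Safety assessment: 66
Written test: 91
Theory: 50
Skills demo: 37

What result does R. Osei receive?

Safety assessment (66) > Applied module (52), so Applied module counts as 66.
Weighted total:
  Case study 58 × 0.12 = 6.96
  Applied module 66 × 0.2 = 13.2
  Practical 84 × 0.07 = 5.88
  Safety assessment 66 × 0.21 = 13.86
  Written test 91 × 0.2 = 18.2
  Theory 50 × 0.15 = 7.5
  Skills demo 37 × 0.05 = 1.85
Sum = 67.45
67.45 is ≥ 61 and < 68 → D

D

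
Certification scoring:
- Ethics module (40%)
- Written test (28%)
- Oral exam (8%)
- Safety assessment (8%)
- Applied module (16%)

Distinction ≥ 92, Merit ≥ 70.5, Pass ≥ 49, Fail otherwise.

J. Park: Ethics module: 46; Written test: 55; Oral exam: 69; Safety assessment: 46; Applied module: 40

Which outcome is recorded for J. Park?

Weighted total:
  Ethics module 46 × 0.4 = 18.4
  Written test 55 × 0.28 = 15.4
  Oral exam 69 × 0.08 = 5.52
  Safety assessment 46 × 0.08 = 3.68
  Applied module 40 × 0.16 = 6.4
Sum = 49.4
49.4 is ≥ 49 and < 70.5 → Pass

Pass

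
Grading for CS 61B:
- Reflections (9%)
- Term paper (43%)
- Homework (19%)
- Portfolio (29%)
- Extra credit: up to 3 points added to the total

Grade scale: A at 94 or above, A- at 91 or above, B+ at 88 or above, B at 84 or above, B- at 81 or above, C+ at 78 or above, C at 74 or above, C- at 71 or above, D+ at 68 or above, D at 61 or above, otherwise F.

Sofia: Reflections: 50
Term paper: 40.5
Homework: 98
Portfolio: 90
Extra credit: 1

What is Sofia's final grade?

Weighted total:
  Reflections 50 × 0.09 = 4.5
  Term paper 40.5 × 0.43 = 17.415
  Homework 98 × 0.19 = 18.62
  Portfolio 90 × 0.29 = 26.1
Sum = 66.635
Extra credit: 66.635 + 1 = 67.635
67.635 is ≥ 61 and < 68 → D

D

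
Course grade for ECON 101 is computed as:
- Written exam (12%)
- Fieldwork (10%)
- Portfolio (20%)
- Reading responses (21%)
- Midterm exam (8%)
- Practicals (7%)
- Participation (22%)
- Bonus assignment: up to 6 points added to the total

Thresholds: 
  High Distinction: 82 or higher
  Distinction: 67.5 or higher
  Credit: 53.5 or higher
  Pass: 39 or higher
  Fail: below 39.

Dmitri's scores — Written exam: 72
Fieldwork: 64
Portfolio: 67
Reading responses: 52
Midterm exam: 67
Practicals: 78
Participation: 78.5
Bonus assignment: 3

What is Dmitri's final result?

Weighted total:
  Written exam 72 × 0.12 = 8.64
  Fieldwork 64 × 0.1 = 6.4
  Portfolio 67 × 0.2 = 13.4
  Reading responses 52 × 0.21 = 10.92
  Midterm exam 67 × 0.08 = 5.36
  Practicals 78 × 0.07 = 5.46
  Participation 78.5 × 0.22 = 17.27
Sum = 67.45
Bonus assignment: 67.45 + 3 = 70.45
70.45 is ≥ 67.5 and < 82 → Distinction

Distinction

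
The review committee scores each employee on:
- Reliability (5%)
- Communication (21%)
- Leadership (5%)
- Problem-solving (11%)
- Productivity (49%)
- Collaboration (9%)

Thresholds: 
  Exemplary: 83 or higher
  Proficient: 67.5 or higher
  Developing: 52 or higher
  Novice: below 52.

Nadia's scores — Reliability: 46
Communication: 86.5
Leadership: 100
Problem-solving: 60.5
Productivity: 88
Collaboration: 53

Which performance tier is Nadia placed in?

Proficient

Weighted total:
  Reliability 46 × 0.05 = 2.3
  Communication 86.5 × 0.21 = 18.165
  Leadership 100 × 0.05 = 5
  Problem-solving 60.5 × 0.11 = 6.655
  Productivity 88 × 0.49 = 43.12
  Collaboration 53 × 0.09 = 4.77
Sum = 80.01
80.01 is ≥ 67.5 and < 83 → Proficient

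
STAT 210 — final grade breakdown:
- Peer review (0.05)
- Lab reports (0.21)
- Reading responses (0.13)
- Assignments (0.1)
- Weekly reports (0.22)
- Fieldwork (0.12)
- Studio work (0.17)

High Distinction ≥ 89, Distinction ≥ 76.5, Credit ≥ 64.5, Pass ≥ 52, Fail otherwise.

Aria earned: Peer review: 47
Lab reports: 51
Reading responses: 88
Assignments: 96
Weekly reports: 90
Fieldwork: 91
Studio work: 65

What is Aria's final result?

Weighted total:
  Peer review 47 × 0.05 = 2.35
  Lab reports 51 × 0.21 = 10.71
  Reading responses 88 × 0.13 = 11.44
  Assignments 96 × 0.1 = 9.6
  Weekly reports 90 × 0.22 = 19.8
  Fieldwork 91 × 0.12 = 10.92
  Studio work 65 × 0.17 = 11.05
Sum = 75.87
75.87 is ≥ 64.5 and < 76.5 → Credit

Credit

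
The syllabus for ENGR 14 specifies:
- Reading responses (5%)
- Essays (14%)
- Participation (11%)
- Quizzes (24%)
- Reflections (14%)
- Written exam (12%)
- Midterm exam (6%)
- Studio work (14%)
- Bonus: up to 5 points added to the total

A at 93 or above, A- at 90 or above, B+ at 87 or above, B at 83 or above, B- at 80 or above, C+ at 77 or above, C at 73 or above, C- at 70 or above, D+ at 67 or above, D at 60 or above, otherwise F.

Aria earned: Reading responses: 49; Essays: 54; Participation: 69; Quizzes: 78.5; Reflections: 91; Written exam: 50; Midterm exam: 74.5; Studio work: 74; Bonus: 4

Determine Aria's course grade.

C

Weighted total:
  Reading responses 49 × 0.05 = 2.45
  Essays 54 × 0.14 = 7.56
  Participation 69 × 0.11 = 7.59
  Quizzes 78.5 × 0.24 = 18.84
  Reflections 91 × 0.14 = 12.74
  Written exam 50 × 0.12 = 6
  Midterm exam 74.5 × 0.06 = 4.47
  Studio work 74 × 0.14 = 10.36
Sum = 70.01
Bonus: 70.01 + 4 = 74.01
74.01 is ≥ 73 and < 77 → C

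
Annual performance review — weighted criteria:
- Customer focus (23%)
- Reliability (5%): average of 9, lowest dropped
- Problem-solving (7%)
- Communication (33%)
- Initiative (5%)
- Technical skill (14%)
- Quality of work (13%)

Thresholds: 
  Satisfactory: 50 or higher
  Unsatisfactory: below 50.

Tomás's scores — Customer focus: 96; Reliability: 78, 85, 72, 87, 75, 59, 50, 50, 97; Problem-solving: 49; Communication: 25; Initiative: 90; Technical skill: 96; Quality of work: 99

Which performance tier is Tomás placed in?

Reliability: drop 50 → average of remaining 8 = 603/8 = 75.375
Weighted total:
  Customer focus 96 × 0.23 = 22.08
  Reliability 75.375 × 0.05 = 3.76875
  Problem-solving 49 × 0.07 = 3.43
  Communication 25 × 0.33 = 8.25
  Initiative 90 × 0.05 = 4.5
  Technical skill 96 × 0.14 = 13.44
  Quality of work 99 × 0.13 = 12.87
Sum = 68.33875
68.33875 ≥ 50 → Satisfactory

Satisfactory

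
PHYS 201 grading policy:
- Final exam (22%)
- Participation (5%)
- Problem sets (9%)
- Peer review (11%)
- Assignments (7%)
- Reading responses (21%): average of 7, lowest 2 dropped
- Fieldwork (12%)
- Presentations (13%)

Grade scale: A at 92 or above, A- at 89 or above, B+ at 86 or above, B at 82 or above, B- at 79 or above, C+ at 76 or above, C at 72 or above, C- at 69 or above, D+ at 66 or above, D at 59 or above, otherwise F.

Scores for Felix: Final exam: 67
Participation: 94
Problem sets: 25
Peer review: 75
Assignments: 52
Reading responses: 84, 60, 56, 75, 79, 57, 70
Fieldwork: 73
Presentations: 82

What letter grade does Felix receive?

Reading responses: drop 56, 57 → average of remaining 5 = 368/5 = 73.6
Weighted total:
  Final exam 67 × 0.22 = 14.74
  Participation 94 × 0.05 = 4.7
  Problem sets 25 × 0.09 = 2.25
  Peer review 75 × 0.11 = 8.25
  Assignments 52 × 0.07 = 3.64
  Reading responses 73.6 × 0.21 = 15.456
  Fieldwork 73 × 0.12 = 8.76
  Presentations 82 × 0.13 = 10.66
Sum = 68.456
68.456 is ≥ 66 and < 69 → D+

D+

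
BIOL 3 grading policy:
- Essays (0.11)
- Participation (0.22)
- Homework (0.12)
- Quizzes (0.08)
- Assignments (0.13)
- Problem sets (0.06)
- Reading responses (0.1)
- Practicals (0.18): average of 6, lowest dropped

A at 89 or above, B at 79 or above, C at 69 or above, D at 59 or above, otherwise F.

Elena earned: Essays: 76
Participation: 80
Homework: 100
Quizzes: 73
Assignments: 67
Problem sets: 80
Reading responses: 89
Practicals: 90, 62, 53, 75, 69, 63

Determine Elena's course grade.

Practicals: drop 53 → average of remaining 5 = 359/5 = 71.8
Weighted total:
  Essays 76 × 0.11 = 8.36
  Participation 80 × 0.22 = 17.6
  Homework 100 × 0.12 = 12
  Quizzes 73 × 0.08 = 5.84
  Assignments 67 × 0.13 = 8.71
  Problem sets 80 × 0.06 = 4.8
  Reading responses 89 × 0.1 = 8.9
  Practicals 71.8 × 0.18 = 12.924
Sum = 79.134
79.134 is ≥ 79 and < 89 → B

B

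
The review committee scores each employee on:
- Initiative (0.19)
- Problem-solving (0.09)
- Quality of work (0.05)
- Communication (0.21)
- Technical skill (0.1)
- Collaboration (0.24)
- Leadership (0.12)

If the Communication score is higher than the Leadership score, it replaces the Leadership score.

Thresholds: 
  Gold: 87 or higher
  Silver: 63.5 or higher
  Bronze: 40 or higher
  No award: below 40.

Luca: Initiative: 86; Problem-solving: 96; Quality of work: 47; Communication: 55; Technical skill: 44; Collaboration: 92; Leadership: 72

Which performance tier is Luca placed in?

Silver

Communication (55) ≤ Leadership (72), so Leadership stays at 72.
Weighted total:
  Initiative 86 × 0.19 = 16.34
  Problem-solving 96 × 0.09 = 8.64
  Quality of work 47 × 0.05 = 2.35
  Communication 55 × 0.21 = 11.55
  Technical skill 44 × 0.1 = 4.4
  Collaboration 92 × 0.24 = 22.08
  Leadership 72 × 0.12 = 8.64
Sum = 74
74 is ≥ 63.5 and < 87 → Silver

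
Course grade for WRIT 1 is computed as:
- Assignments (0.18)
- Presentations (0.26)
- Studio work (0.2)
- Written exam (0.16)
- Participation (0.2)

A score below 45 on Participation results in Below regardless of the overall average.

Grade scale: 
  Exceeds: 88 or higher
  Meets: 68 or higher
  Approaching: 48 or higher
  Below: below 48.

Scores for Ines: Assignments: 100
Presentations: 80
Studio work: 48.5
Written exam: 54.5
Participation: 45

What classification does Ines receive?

Approaching

Participation score 45 ≥ 45: minimum met.
Weighted total:
  Assignments 100 × 0.18 = 18
  Presentations 80 × 0.26 = 20.8
  Studio work 48.5 × 0.2 = 9.7
  Written exam 54.5 × 0.16 = 8.72
  Participation 45 × 0.2 = 9
Sum = 66.22
66.22 is ≥ 48 and < 68 → Approaching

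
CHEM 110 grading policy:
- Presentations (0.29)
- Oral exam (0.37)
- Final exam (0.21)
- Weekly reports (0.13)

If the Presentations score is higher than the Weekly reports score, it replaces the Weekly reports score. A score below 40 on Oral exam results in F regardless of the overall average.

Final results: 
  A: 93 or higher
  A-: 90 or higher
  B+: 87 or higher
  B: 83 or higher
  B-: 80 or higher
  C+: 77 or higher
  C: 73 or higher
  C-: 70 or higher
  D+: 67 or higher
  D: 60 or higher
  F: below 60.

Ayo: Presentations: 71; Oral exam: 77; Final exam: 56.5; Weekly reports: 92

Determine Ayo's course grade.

C-

Presentations (71) ≤ Weekly reports (92), so Weekly reports stays at 92.
Oral exam score 77 ≥ 40: minimum met.
Weighted total:
  Presentations 71 × 0.29 = 20.59
  Oral exam 77 × 0.37 = 28.49
  Final exam 56.5 × 0.21 = 11.865
  Weekly reports 92 × 0.13 = 11.96
Sum = 72.905
72.905 is ≥ 70 and < 73 → C-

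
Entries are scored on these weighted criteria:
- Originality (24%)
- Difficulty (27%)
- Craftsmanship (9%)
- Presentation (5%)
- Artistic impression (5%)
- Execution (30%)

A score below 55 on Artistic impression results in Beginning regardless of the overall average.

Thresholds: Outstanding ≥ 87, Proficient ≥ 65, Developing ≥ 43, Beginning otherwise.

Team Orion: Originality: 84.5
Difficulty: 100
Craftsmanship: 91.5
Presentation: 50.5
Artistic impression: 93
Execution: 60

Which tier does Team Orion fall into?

Artistic impression score 93 ≥ 55: minimum met.
Weighted total:
  Originality 84.5 × 0.24 = 20.28
  Difficulty 100 × 0.27 = 27
  Craftsmanship 91.5 × 0.09 = 8.235
  Presentation 50.5 × 0.05 = 2.525
  Artistic impression 93 × 0.05 = 4.65
  Execution 60 × 0.3 = 18
Sum = 80.69
80.69 is ≥ 65 and < 87 → Proficient

Proficient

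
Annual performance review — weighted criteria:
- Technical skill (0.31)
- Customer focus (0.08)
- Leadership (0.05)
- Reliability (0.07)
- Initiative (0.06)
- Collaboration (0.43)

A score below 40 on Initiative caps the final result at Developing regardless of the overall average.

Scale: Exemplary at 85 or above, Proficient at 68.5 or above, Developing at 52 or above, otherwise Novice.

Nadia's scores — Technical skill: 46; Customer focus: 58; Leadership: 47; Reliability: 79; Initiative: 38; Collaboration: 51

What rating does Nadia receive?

Novice

Initiative score 38 < 40: minimum not met.
Weighted total:
  Technical skill 46 × 0.31 = 14.26
  Customer focus 58 × 0.08 = 4.64
  Leadership 47 × 0.05 = 2.35
  Reliability 79 × 0.07 = 5.53
  Initiative 38 × 0.06 = 2.28
  Collaboration 51 × 0.43 = 21.93
Sum = 50.99
50.99 would be Novice; cap at Developing applies → Novice.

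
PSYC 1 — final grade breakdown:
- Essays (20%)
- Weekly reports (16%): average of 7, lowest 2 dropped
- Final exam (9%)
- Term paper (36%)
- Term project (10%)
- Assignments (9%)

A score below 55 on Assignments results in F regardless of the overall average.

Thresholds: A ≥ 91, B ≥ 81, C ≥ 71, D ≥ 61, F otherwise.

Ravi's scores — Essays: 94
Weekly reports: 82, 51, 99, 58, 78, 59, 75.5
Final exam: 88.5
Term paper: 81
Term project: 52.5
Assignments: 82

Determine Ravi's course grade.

B

Weekly reports: drop 51, 58 → average of remaining 5 = 393.5/5 = 78.7
Assignments score 82 ≥ 55: minimum met.
Weighted total:
  Essays 94 × 0.2 = 18.8
  Weekly reports 78.7 × 0.16 = 12.592
  Final exam 88.5 × 0.09 = 7.965
  Term paper 81 × 0.36 = 29.16
  Term project 52.5 × 0.1 = 5.25
  Assignments 82 × 0.09 = 7.38
Sum = 81.147
81.147 is ≥ 81 and < 91 → B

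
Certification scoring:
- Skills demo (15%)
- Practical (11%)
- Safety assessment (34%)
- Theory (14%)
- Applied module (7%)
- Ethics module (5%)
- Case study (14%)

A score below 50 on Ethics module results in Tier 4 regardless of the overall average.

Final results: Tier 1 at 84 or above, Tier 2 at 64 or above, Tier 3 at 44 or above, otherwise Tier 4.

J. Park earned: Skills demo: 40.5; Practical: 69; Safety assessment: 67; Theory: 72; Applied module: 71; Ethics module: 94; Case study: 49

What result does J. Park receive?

Ethics module score 94 ≥ 50: minimum met.
Weighted total:
  Skills demo 40.5 × 0.15 = 6.075
  Practical 69 × 0.11 = 7.59
  Safety assessment 67 × 0.34 = 22.78
  Theory 72 × 0.14 = 10.08
  Applied module 71 × 0.07 = 4.97
  Ethics module 94 × 0.05 = 4.7
  Case study 49 × 0.14 = 6.86
Sum = 63.055
63.055 is ≥ 44 and < 64 → Tier 3

Tier 3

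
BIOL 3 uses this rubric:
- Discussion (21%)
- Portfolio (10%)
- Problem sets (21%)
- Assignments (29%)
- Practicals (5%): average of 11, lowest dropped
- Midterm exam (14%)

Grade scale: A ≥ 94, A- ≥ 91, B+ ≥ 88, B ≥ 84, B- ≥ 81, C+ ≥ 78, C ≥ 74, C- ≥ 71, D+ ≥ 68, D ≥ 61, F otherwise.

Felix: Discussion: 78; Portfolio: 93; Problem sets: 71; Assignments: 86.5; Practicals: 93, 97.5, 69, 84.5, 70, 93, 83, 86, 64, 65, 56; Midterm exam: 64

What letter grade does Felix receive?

Practicals: drop 56 → average of remaining 10 = 805/10 = 80.5
Weighted total:
  Discussion 78 × 0.21 = 16.38
  Portfolio 93 × 0.1 = 9.3
  Problem sets 71 × 0.21 = 14.91
  Assignments 86.5 × 0.29 = 25.085
  Practicals 80.5 × 0.05 = 4.025
  Midterm exam 64 × 0.14 = 8.96
Sum = 78.66
78.66 is ≥ 78 and < 81 → C+

C+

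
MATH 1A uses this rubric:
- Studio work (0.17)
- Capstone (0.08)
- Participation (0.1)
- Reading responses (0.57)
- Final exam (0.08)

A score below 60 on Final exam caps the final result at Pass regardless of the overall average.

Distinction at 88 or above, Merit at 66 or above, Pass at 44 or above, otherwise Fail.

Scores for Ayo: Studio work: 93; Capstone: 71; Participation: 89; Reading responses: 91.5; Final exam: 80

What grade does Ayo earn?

Distinction

Final exam score 80 ≥ 60: minimum met.
Weighted total:
  Studio work 93 × 0.17 = 15.81
  Capstone 71 × 0.08 = 5.68
  Participation 89 × 0.1 = 8.9
  Reading responses 91.5 × 0.57 = 52.155
  Final exam 80 × 0.08 = 6.4
Sum = 88.945
88.945 ≥ 88 → Distinction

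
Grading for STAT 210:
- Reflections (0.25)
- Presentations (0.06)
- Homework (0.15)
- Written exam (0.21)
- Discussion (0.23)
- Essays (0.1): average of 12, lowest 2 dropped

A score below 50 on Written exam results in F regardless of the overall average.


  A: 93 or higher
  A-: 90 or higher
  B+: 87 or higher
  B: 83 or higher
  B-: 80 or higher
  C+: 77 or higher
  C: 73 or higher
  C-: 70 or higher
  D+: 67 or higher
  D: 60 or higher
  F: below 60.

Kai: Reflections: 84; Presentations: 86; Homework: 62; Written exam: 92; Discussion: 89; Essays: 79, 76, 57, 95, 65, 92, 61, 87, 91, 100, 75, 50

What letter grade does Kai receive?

B

Essays: drop 50, 57 → average of remaining 10 = 821/10 = 82.1
Written exam score 92 ≥ 50: minimum met.
Weighted total:
  Reflections 84 × 0.25 = 21
  Presentations 86 × 0.06 = 5.16
  Homework 62 × 0.15 = 9.3
  Written exam 92 × 0.21 = 19.32
  Discussion 89 × 0.23 = 20.47
  Essays 82.1 × 0.1 = 8.21
Sum = 83.46
83.46 is ≥ 83 and < 87 → B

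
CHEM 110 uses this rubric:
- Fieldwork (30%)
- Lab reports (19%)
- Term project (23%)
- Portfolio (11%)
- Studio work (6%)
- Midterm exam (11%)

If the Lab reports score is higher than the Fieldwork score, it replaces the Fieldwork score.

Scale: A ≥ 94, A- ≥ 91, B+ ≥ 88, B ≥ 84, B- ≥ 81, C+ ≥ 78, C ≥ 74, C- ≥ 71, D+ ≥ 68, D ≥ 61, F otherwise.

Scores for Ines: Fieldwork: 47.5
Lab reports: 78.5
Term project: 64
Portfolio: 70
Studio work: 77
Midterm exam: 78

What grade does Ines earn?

C

Lab reports (78.5) > Fieldwork (47.5), so Fieldwork counts as 78.5.
Weighted total:
  Fieldwork 78.5 × 0.3 = 23.55
  Lab reports 78.5 × 0.19 = 14.915
  Term project 64 × 0.23 = 14.72
  Portfolio 70 × 0.11 = 7.7
  Studio work 77 × 0.06 = 4.62
  Midterm exam 78 × 0.11 = 8.58
Sum = 74.085
74.085 is ≥ 74 and < 78 → C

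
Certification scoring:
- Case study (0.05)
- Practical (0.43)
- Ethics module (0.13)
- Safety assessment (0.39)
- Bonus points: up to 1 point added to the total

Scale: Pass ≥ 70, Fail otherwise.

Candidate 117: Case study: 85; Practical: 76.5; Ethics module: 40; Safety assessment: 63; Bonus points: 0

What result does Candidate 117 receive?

Weighted total:
  Case study 85 × 0.05 = 4.25
  Practical 76.5 × 0.43 = 32.895
  Ethics module 40 × 0.13 = 5.2
  Safety assessment 63 × 0.39 = 24.57
Sum = 66.915
Bonus points: 66.915 + 0 = 66.915
66.915 < 70 → Fail

Fail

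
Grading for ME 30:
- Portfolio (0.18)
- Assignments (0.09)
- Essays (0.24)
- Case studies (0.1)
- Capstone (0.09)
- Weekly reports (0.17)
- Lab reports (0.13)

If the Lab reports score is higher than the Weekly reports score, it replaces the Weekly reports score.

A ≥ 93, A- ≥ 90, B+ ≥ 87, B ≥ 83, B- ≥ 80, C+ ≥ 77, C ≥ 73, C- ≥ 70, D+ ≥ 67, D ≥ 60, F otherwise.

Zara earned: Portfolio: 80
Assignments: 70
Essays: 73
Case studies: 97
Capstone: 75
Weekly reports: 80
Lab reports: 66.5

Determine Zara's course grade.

Lab reports (66.5) ≤ Weekly reports (80), so Weekly reports stays at 80.
Weighted total:
  Portfolio 80 × 0.18 = 14.4
  Assignments 70 × 0.09 = 6.3
  Essays 73 × 0.24 = 17.52
  Case studies 97 × 0.1 = 9.7
  Capstone 75 × 0.09 = 6.75
  Weekly reports 80 × 0.17 = 13.6
  Lab reports 66.5 × 0.13 = 8.645
Sum = 76.915
76.915 is ≥ 73 and < 77 → C

C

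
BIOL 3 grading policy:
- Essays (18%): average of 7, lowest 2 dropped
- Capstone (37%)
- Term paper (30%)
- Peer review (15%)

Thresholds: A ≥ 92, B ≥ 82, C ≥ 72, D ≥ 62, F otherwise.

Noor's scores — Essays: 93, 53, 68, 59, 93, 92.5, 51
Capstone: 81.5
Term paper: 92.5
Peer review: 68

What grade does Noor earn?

Essays: drop 51, 53 → average of remaining 5 = 405.5/5 = 81.1
Weighted total:
  Essays 81.1 × 0.18 = 14.598
  Capstone 81.5 × 0.37 = 30.155
  Term paper 92.5 × 0.3 = 27.75
  Peer review 68 × 0.15 = 10.2
Sum = 82.703
82.703 is ≥ 82 and < 92 → B

B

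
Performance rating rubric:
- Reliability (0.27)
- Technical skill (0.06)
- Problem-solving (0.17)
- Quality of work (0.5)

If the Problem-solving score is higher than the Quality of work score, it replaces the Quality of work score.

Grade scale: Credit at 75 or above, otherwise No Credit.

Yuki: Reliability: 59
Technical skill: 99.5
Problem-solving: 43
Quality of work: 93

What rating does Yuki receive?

Credit

Problem-solving (43) ≤ Quality of work (93), so Quality of work stays at 93.
Weighted total:
  Reliability 59 × 0.27 = 15.93
  Technical skill 99.5 × 0.06 = 5.97
  Problem-solving 43 × 0.17 = 7.31
  Quality of work 93 × 0.5 = 46.5
Sum = 75.71
75.71 ≥ 75 → Credit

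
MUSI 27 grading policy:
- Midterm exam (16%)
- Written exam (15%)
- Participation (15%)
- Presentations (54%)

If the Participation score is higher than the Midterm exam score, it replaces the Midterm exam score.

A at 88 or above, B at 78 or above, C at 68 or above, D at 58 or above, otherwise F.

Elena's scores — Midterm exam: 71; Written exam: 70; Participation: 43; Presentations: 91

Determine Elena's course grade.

Participation (43) ≤ Midterm exam (71), so Midterm exam stays at 71.
Weighted total:
  Midterm exam 71 × 0.16 = 11.36
  Written exam 70 × 0.15 = 10.5
  Participation 43 × 0.15 = 6.45
  Presentations 91 × 0.54 = 49.14
Sum = 77.45
77.45 is ≥ 68 and < 78 → C

C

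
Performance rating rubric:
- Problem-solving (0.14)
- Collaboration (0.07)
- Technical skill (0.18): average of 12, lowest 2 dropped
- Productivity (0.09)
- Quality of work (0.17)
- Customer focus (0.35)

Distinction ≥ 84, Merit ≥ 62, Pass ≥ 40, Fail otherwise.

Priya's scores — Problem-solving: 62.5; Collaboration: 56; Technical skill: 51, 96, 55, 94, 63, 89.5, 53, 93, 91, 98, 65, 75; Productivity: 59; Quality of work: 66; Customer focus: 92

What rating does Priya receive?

Technical skill: drop 51, 53 → average of remaining 10 = 819.5/10 = 81.95
Weighted total:
  Problem-solving 62.5 × 0.14 = 8.75
  Collaboration 56 × 0.07 = 3.92
  Technical skill 81.95 × 0.18 = 14.751
  Productivity 59 × 0.09 = 5.31
  Quality of work 66 × 0.17 = 11.22
  Customer focus 92 × 0.35 = 32.2
Sum = 76.151
76.151 is ≥ 62 and < 84 → Merit

Merit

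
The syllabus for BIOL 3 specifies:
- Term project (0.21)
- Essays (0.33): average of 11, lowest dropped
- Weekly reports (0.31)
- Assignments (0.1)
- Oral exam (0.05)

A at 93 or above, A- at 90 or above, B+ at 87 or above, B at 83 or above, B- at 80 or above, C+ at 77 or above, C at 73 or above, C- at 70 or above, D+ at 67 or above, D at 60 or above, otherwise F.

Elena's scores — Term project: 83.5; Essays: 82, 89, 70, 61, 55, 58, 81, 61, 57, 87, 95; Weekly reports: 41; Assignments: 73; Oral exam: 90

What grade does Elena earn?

Essays: drop 55 → average of remaining 10 = 741/10 = 74.1
Weighted total:
  Term project 83.5 × 0.21 = 17.535
  Essays 74.1 × 0.33 = 24.453
  Weekly reports 41 × 0.31 = 12.71
  Assignments 73 × 0.1 = 7.3
  Oral exam 90 × 0.05 = 4.5
Sum = 66.498
66.498 is ≥ 60 and < 67 → D

D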